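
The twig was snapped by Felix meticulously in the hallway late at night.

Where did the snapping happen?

in the hallway

'in the hallway' marks the location of the snapping event.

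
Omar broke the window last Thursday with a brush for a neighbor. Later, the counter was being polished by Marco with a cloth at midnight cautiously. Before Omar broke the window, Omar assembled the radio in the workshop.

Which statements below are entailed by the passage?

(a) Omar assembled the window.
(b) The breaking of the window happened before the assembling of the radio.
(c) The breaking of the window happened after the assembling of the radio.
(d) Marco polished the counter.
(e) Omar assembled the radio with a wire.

(a) Not entailed — Omar assembled the radio, not the window; the window belongs to the breaking event.
(b) Not entailed — the narrative places the assembling before the breaking, not after.
(c) Entailed — the narrative places the assembling before the breaking.
(d) Entailed — 'polish' is an activity; 'was polishing' entails that some polishing happened, so 'polished' holds.
(e) Not entailed — 'with a wire' adds information not in the original event.

(c), (d)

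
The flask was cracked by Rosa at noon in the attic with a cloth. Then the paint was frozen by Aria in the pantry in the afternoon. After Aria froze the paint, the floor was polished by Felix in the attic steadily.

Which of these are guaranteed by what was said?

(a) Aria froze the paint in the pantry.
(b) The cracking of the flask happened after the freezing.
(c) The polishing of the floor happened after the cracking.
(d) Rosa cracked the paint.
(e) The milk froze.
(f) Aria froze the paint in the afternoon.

(a), (c), (f)

(a) Entailed — this follows by dropping conjuncts from the freezing event's description.
(b) Not entailed — the narrative places the cracking before the freezing, not after.
(c) Entailed — the narrative places the cracking before the polishing.
(d) Not entailed — Rosa cracked the flask, not the paint; the paint belongs to the freezing event.
(e) Not entailed — the paint is what froze, not the milk.
(f) Entailed — every conjunct here is already in the original freezing event.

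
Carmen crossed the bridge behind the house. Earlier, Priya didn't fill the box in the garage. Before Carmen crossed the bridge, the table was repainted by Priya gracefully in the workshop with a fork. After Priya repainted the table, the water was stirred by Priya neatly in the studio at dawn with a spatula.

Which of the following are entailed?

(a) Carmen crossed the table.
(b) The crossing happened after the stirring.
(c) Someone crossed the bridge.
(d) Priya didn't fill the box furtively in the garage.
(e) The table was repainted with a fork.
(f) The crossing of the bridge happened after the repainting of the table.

(a) Not entailed — Carmen crossed the bridge, not the table; the table belongs to the repainting event.
(b) Not entailed — the narrative doesn't order the stirring relative to the crossing.
(c) Entailed — the original entails any weakening of itself; this just drops 'behind the house' and generalizes the agent.
(d) Entailed — under negation, adding a further restriction is entailed: if no such filling event occurred, none occurred furtively either.
(e) Entailed — the original entails any weakening of itself; this just drops 'gracefully', 'in the workshop' and generalizes the agent.
(f) Entailed — the narrative places the repainting before the crossing.

(c), (d), (e), (f)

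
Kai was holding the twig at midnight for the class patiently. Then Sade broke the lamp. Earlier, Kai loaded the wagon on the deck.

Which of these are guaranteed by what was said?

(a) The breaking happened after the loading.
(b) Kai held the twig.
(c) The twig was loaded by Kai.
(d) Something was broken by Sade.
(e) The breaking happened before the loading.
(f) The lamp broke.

(a) Entailed — the narrative places the loading before the breaking.
(b) Entailed — 'hold' is an activity; 'was holding' entails that some holding happened, so 'held' holds.
(c) Not entailed — Kai loaded the wagon, not the twig; the twig belongs to the holding event.
(d) Entailed — every conjunct here is already in the original breaking event.
(e) Not entailed — the narrative places the loading before the breaking, not after.
(f) Entailed — 'Sade broke the lamp' is causative; it entails the inchoative 'the lamp broke'.

(a), (b), (d), (f)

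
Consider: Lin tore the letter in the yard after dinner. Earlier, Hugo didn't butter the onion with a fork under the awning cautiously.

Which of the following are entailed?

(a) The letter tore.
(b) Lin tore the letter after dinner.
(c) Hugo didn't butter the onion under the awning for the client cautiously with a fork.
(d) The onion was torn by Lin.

(a), (b), (c)

(a) Entailed — 'Lin tore the letter' is causative; it entails the inchoative 'the letter tore'.
(b) Entailed — this follows by dropping conjuncts from the tearing event's description.
(c) Entailed — under negation, adding a further restriction is entailed: if no such buttering event occurred, none occurred for the client either.
(d) Not entailed — Lin tore the letter, not the onion; the onion belongs to the buttering event.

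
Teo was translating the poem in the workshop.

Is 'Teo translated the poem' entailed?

no

'was translating' is progressive; for an accomplishment like 'translate the poem', it doesn't entail completion.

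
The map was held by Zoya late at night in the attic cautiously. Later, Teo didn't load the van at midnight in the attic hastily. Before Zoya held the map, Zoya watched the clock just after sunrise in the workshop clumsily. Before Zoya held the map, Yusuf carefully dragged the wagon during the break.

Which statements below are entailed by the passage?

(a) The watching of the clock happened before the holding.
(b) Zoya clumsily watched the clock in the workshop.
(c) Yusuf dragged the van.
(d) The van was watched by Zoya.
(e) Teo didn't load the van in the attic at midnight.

(a), (b)

(a) Entailed — the narrative places the watching before the holding.
(b) Entailed — this follows by dropping conjuncts from the watching event's description.
(c) Not entailed — Yusuf dragged the wagon, not the van; the van belongs to the loading event.
(d) Not entailed — Zoya watched the clock, not the van; the van belongs to the loading event.
(e) Not entailed — dropping 'hastily' under negation is not valid — the original leaves open that Teo loaded the van some other way.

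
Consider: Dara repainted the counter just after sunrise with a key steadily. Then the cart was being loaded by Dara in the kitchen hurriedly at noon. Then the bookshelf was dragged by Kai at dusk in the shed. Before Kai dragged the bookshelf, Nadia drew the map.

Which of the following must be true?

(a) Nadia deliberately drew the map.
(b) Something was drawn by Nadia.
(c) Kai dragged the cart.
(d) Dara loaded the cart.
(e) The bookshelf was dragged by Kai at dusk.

(b), (e)

(a) Not entailed — 'deliberately' adds information not in the original event.
(b) Entailed — the original entails any weakening of itself; this just generalizes the patient.
(c) Not entailed — Kai dragged the bookshelf, not the cart; the cart belongs to the loading event.
(d) Not entailed — 'was loading' is progressive on an accomplishment; it does not entail the completed 'loaded'.
(e) Entailed — every conjunct here is already in the original dragging event.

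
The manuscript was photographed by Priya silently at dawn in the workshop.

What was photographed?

the manuscript

'the manuscript' marks the patient of the photographing event.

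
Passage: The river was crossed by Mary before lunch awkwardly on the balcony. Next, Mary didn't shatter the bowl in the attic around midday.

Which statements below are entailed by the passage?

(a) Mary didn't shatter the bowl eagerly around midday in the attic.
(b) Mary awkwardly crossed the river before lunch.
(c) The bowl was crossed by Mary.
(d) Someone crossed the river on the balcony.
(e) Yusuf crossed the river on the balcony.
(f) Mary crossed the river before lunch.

(a), (b), (d), (f)

(a) Entailed — under negation, adding a further restriction is entailed: if no such shattering event occurred, none occurred eagerly either.
(b) Entailed — the original entails any weakening of itself; this just drops 'on the balcony'.
(c) Not entailed — Mary crossed the river, not the bowl; the bowl belongs to the shattering event.
(d) Entailed — this follows by dropping conjuncts from the crossing event's description.
(e) Not entailed — the passage has Mary crossing the river, not Yusuf.
(f) Entailed — dropping 'on the balcony', 'awkwardly' leaves a sub-description the original still satisfies.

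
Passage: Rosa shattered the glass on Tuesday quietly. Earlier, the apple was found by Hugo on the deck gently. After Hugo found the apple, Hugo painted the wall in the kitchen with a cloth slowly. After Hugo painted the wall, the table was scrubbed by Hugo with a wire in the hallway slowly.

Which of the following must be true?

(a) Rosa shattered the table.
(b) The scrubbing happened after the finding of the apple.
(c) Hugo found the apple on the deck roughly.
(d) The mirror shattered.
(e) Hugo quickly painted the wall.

(a) Not entailed — Rosa shattered the glass, not the table; the table belongs to the scrubbing event.
(b) Entailed — the narrative places the finding before the scrubbing.
(c) Not entailed — 'roughly' adds a manner not in (and inconsistent with) the original.
(d) Not entailed — the glass is what shattered, not the mirror.
(e) Not entailed — 'quickly' adds a manner not in (and inconsistent with) the original.

(b)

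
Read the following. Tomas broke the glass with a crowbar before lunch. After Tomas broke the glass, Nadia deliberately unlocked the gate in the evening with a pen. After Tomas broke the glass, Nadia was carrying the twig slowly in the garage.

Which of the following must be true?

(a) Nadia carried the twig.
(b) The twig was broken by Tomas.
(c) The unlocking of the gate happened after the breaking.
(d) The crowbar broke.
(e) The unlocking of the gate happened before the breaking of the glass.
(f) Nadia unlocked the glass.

(a), (c)

(a) Entailed — 'carry' is an activity; 'was carrying' entails that some carrying happened, so 'carried' holds.
(b) Not entailed — Tomas broke the glass, not the twig; the twig belongs to the carrying event.
(c) Entailed — the narrative places the breaking before the unlocking.
(d) Not entailed — the glass is what broke, not the crowbar.
(e) Not entailed — the narrative places the breaking before the unlocking, not after.
(f) Not entailed — Nadia unlocked the gate, not the glass; the glass belongs to the breaking event.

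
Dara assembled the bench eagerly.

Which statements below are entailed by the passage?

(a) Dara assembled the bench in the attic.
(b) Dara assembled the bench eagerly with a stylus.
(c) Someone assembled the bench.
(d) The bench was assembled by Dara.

(c), (d)

(a) Not entailed — 'in the attic' adds information not in the original event.
(b) Not entailed — 'with a stylus' adds information not in the original event.
(c) Entailed — the original entails any weakening of itself; this just drops 'eagerly' and generalizes the agent.
(d) Entailed — the original entails any weakening of itself; this just drops 'eagerly'.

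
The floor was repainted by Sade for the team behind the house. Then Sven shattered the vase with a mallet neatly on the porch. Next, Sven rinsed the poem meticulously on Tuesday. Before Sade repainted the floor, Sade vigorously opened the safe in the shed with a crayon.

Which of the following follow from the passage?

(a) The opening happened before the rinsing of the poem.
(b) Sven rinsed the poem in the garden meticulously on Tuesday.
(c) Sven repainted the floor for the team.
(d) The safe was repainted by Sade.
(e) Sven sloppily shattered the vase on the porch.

(a) Entailed — the narrative places the opening before the rinsing.
(b) Not entailed — 'in the garden' adds information not in the original event.
(c) Not entailed — the passage has Sade repainting the floor, not Sven.
(d) Not entailed — Sade repainted the floor, not the safe; the safe belongs to the opening event.
(e) Not entailed — 'sloppily' adds a manner not in (and inconsistent with) the original.

(a)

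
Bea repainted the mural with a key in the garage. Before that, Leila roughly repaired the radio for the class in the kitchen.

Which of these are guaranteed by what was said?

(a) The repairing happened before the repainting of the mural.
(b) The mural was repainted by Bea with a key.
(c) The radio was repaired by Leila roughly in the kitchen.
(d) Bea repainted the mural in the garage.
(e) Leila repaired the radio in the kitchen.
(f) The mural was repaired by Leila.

(a) Entailed — the narrative places the repairing before the repainting.
(b) Entailed — the original entails any weakening of itself; this just drops 'in the garage'.
(c) Entailed — every conjunct here is already in the original repairing event.
(d) Entailed — dropping 'with a key' leaves a sub-description the original still satisfies.
(e) Entailed — dropping 'for the class', 'roughly' leaves a sub-description the original still satisfies.
(f) Not entailed — Leila repaired the radio, not the mural; the mural belongs to the repainting event.

(a), (b), (c), (d), (e)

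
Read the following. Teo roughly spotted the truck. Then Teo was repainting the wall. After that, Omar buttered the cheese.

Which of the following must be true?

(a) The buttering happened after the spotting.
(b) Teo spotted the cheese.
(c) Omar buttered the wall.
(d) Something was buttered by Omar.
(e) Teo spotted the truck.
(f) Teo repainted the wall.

(a) Entailed — the narrative places the spotting before the buttering.
(b) Not entailed — Teo spotted the truck, not the cheese; the cheese belongs to the buttering event.
(c) Not entailed — Omar buttered the cheese, not the wall; the wall belongs to the repainting event.
(d) Entailed — generalizing the patient leaves a sub-description the original still satisfies.
(e) Entailed — this follows by dropping conjuncts from the spotting event's description.
(f) Not entailed — 'was repainting' is progressive on an accomplishment; it does not entail the completed 'repainted'.

(a), (d), (e)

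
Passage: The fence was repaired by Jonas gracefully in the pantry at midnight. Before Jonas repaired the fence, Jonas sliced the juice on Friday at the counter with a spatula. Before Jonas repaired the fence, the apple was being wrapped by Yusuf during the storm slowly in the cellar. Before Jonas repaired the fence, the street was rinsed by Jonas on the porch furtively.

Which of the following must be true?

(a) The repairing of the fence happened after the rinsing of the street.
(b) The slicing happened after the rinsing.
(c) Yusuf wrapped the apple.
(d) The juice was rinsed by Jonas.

(a)

(a) Entailed — the narrative places the rinsing before the repairing.
(b) Not entailed — the narrative doesn't order the rinsing relative to the slicing.
(c) Not entailed — 'was wrapping' is progressive on an accomplishment; it does not entail the completed 'wrapped'.
(d) Not entailed — Jonas rinsed the street, not the juice; the juice belongs to the slicing event.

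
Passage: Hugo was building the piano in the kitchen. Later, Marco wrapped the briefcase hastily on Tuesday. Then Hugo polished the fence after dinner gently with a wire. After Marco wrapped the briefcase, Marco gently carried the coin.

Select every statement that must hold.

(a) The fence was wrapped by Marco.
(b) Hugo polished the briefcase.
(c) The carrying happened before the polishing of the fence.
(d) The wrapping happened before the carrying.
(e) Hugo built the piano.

(d)

(a) Not entailed — Marco wrapped the briefcase, not the fence; the fence belongs to the polishing event.
(b) Not entailed — Hugo polished the fence, not the briefcase; the briefcase belongs to the wrapping event.
(c) Not entailed — the narrative doesn't order the carrying relative to the polishing.
(d) Entailed — the narrative places the wrapping before the carrying.
(e) Not entailed — 'was building' is progressive on an accomplishment; it does not entail the completed 'built'.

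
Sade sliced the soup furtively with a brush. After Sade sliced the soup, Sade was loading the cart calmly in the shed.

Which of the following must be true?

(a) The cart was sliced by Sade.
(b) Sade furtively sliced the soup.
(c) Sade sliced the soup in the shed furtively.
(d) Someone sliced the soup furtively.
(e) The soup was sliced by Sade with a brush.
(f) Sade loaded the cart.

(b), (d), (e)

(a) Not entailed — Sade sliced the soup, not the cart; the cart belongs to the loading event.
(b) Entailed — dropping 'with a brush' leaves a sub-description the original still satisfies.
(c) Not entailed — 'in the shed' adds information not in the original event.
(d) Entailed — this follows by dropping conjuncts from the slicing event's description.
(e) Entailed — this follows by dropping conjuncts from the slicing event's description.
(f) Not entailed — 'was loading' is progressive on an accomplishment; it does not entail the completed 'loaded'.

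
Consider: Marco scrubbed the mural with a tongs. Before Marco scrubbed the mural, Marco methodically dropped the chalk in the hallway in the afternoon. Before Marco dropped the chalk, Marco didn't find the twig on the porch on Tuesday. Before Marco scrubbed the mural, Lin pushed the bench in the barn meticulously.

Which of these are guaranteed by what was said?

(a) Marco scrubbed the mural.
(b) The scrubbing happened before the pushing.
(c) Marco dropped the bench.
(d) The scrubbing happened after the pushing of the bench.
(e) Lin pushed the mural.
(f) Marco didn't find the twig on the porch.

(a), (d)

(a) Entailed — every conjunct here is already in the original scrubbing event.
(b) Not entailed — the narrative places the pushing before the scrubbing, not after.
(c) Not entailed — Marco dropped the chalk, not the bench; the bench belongs to the pushing event.
(d) Entailed — the narrative places the pushing before the scrubbing.
(e) Not entailed — Lin pushed the bench, not the mural; the mural belongs to the scrubbing event.
(f) Not entailed — dropping 'on Tuesday' under negation is not valid — the original leaves open that Marco found the twig some other way.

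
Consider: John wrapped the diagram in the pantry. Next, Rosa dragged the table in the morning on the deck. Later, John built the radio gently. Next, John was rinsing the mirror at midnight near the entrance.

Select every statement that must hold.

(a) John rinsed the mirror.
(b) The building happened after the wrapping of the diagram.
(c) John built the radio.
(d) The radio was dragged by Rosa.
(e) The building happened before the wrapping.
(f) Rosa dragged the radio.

(a) Entailed — 'rinse' is an activity; 'was rinsing' entails that some rinsing happened, so 'rinsed' holds.
(b) Entailed — the narrative places the wrapping before the building.
(c) Entailed — the original entails any weakening of itself; this just drops 'gently'.
(d) Not entailed — Rosa dragged the table, not the radio; the radio belongs to the building event.
(e) Not entailed — the narrative places the wrapping before the building, not after.
(f) Not entailed — Rosa dragged the table, not the radio; the radio belongs to the building event.

(a), (b), (c)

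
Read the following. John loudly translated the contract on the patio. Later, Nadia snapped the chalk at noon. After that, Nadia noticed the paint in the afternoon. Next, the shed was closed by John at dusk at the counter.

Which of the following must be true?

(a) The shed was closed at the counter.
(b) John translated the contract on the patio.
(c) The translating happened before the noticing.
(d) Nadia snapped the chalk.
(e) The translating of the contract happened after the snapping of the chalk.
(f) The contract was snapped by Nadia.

(a) Entailed — this follows by dropping conjuncts from the closing event's description.
(b) Entailed — every conjunct here is already in the original translating event.
(c) Entailed — the narrative places the translating before the noticing.
(d) Entailed — dropping 'at noon' leaves a sub-description the original still satisfies.
(e) Not entailed — the narrative places the translating before the snapping, not after.
(f) Not entailed — Nadia snapped the chalk, not the contract; the contract belongs to the translating event.

(a), (b), (c), (d)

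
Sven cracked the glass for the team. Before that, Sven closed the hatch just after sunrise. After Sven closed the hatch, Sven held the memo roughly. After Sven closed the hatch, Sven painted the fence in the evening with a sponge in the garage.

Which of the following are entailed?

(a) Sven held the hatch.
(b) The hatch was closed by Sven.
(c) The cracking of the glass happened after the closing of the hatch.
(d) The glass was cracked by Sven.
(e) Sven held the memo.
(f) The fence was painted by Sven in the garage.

(a) Not entailed — Sven held the memo, not the hatch; the hatch belongs to the closing event.
(b) Entailed — dropping 'just after sunrise' leaves a sub-description the original still satisfies.
(c) Entailed — the narrative places the closing before the cracking.
(d) Entailed — every conjunct here is already in the original cracking event.
(e) Entailed — every conjunct here is already in the original holding event.
(f) Entailed — every conjunct here is already in the original painting event.

(b), (c), (d), (e), (f)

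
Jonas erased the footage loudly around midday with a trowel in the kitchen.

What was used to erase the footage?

'with a trowel' marks the instrument of the erasing event.

a trowel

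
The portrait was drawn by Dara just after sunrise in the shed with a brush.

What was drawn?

the portrait

'the portrait' marks the patient of the drawing event.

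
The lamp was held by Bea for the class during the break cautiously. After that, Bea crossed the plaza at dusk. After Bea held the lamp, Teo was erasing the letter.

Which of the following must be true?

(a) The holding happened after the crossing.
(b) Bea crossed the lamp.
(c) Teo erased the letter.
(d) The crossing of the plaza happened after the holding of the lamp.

(a) Not entailed — the narrative places the holding before the crossing, not after.
(b) Not entailed — Bea crossed the plaza, not the lamp; the lamp belongs to the holding event.
(c) Not entailed — 'was erasing' is progressive on an accomplishment; it does not entail the completed 'erased'.
(d) Entailed — the narrative places the holding before the crossing.

(d)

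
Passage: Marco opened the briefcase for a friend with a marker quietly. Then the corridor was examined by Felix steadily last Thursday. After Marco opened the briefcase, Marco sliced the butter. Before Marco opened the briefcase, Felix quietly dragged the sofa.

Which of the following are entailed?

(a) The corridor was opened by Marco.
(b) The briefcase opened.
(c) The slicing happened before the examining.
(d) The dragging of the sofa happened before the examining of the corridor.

(b), (d)

(a) Not entailed — Marco opened the briefcase, not the corridor; the corridor belongs to the examining event.
(b) Entailed — 'Marco opened the briefcase' is causative; it entails the inchoative 'the briefcase opened'.
(c) Not entailed — the narrative doesn't order the slicing relative to the examining.
(d) Entailed — the narrative places the dragging before the examining.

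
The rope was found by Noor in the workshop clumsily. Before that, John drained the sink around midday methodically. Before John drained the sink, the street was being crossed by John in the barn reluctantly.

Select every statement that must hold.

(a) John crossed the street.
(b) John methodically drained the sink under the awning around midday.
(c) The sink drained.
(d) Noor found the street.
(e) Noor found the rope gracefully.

(c)

(a) Not entailed — 'was crossing' is progressive on an accomplishment; it does not entail the completed 'crossed'.
(b) Not entailed — 'under the awning' adds information not in the original event.
(c) Entailed — 'John drained the sink' is causative; it entails the inchoative 'the sink drained'.
(d) Not entailed — Noor found the rope, not the street; the street belongs to the crossing event.
(e) Not entailed — 'gracefully' adds a manner not in (and inconsistent with) the original.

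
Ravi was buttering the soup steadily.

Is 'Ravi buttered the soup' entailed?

'was buttering' is progressive; for an accomplishment like 'butter the soup', it doesn't entail completion.

no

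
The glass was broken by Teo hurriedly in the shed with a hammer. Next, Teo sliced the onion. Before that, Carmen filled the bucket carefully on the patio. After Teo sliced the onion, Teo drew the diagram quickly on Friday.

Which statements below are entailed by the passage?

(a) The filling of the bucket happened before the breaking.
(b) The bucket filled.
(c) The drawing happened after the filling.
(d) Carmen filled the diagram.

(b), (c)

(a) Not entailed — the narrative doesn't order the filling relative to the breaking.
(b) Entailed — 'Carmen filled the bucket' is causative; it entails the inchoative 'the bucket filled'.
(c) Entailed — the narrative places the filling before the drawing.
(d) Not entailed — Carmen filled the bucket, not the diagram; the diagram belongs to the drawing event.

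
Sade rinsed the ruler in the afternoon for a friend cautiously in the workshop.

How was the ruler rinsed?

cautiously

'cautiously' marks the manner of the rinsing event.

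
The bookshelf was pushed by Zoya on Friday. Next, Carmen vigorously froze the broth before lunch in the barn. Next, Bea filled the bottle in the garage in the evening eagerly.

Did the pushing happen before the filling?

yes

The narrative orders the pushing before the filling.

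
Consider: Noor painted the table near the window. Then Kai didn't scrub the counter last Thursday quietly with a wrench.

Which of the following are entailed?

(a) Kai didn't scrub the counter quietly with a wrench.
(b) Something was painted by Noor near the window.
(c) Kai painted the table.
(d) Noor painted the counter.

(a) Not entailed — dropping 'last Thursday' under negation is not valid — the original leaves open that Kai scrubbed the counter some other way.
(b) Entailed — generalizing the patient leaves a sub-description the original still satisfies.
(c) Not entailed — the passage has Noor painting the table, not Kai.
(d) Not entailed — Noor painted the table, not the counter; the counter belongs to the scrubbing event.

(b)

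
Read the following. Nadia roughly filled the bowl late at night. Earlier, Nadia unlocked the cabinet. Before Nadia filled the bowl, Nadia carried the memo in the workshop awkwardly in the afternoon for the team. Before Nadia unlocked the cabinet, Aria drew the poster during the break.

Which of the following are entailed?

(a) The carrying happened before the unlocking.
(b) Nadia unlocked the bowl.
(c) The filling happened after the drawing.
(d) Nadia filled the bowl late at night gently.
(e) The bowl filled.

(a) Not entailed — the narrative doesn't order the carrying relative to the unlocking.
(b) Not entailed — Nadia unlocked the cabinet, not the bowl; the bowl belongs to the filling event.
(c) Entailed — the narrative places the drawing before the filling.
(d) Not entailed — 'gently' adds a manner not in (and inconsistent with) the original.
(e) Entailed — 'Nadia filled the bowl' is causative; it entails the inchoative 'the bowl filled'.

(c), (e)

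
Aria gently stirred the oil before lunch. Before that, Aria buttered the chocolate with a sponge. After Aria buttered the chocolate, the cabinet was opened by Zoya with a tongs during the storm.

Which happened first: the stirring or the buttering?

the buttering

The connectives place the buttering before the stirring.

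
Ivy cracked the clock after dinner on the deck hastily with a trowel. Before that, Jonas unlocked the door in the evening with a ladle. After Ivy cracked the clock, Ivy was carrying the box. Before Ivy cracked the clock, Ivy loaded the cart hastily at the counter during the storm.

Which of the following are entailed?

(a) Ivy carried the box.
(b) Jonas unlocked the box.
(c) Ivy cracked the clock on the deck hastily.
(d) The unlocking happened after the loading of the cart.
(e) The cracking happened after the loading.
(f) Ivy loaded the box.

(a) Entailed — 'carry' is an activity; 'was carrying' entails that some carrying happened, so 'carried' holds.
(b) Not entailed — Jonas unlocked the door, not the box; the box belongs to the carrying event.
(c) Entailed — this follows by dropping conjuncts from the cracking event's description.
(d) Not entailed — the narrative doesn't order the loading relative to the unlocking.
(e) Entailed — the narrative places the loading before the cracking.
(f) Not entailed — Ivy loaded the cart, not the box; the box belongs to the carrying event.

(a), (c), (e)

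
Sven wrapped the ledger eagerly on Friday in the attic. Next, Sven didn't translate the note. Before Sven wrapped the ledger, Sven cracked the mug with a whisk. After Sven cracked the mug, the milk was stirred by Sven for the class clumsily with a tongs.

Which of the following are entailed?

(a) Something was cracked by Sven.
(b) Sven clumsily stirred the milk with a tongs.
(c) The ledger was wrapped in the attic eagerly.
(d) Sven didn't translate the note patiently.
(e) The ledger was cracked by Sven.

(a) Entailed — dropping 'with a whisk' and generalizing the patient leaves a sub-description the original still satisfies.
(b) Entailed — the original entails any weakening of itself; this just drops 'for the class'.
(c) Entailed — the original entails any weakening of itself; this just drops 'on Friday' and generalizes the agent.
(d) Entailed — under negation, adding a further restriction is entailed: if no such translating event occurred, none occurred patiently either.
(e) Not entailed — Sven cracked the mug, not the ledger; the ledger belongs to the wrapping event.

(a), (b), (c), (d)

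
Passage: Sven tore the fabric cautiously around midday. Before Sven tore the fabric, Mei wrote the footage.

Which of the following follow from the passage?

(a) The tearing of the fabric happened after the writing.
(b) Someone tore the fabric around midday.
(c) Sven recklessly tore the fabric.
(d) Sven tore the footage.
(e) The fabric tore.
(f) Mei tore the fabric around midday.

(a), (b), (e)

(a) Entailed — the narrative places the writing before the tearing.
(b) Entailed — the original entails any weakening of itself; this just drops 'cautiously' and generalizes the agent.
(c) Not entailed — 'recklessly' adds a manner not in (and inconsistent with) the original.
(d) Not entailed — Sven tore the fabric, not the footage; the footage belongs to the writing event.
(e) Entailed — 'Sven tore the fabric' is causative; it entails the inchoative 'the fabric tore'.
(f) Not entailed — the passage has Sven tearing the fabric, not Mei.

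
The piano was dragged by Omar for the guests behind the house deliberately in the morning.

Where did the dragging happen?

'behind the house' marks the location of the dragging event.

behind the house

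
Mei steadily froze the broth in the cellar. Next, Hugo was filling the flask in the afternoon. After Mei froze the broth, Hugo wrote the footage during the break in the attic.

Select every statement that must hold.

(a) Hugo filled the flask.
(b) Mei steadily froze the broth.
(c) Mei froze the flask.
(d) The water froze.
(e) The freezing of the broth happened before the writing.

(b), (e)

(a) Not entailed — 'was filling' is progressive on an accomplishment; it does not entail the completed 'filled'.
(b) Entailed — the original entails any weakening of itself; this just drops 'in the cellar'.
(c) Not entailed — Mei froze the broth, not the flask; the flask belongs to the filling event.
(d) Not entailed — the broth is what froze, not the water.
(e) Entailed — the narrative places the freezing before the writing.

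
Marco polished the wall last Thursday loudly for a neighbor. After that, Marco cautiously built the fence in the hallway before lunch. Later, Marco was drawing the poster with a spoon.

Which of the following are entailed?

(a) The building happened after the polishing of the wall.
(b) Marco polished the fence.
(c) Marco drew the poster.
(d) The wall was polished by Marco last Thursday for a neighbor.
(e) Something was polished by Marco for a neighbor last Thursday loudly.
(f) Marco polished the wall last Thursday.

(a), (d), (e), (f)

(a) Entailed — the narrative places the polishing before the building.
(b) Not entailed — Marco polished the wall, not the fence; the fence belongs to the building event.
(c) Not entailed — 'was drawing' is progressive on an accomplishment; it does not entail the completed 'drew'.
(d) Entailed — this follows by dropping conjuncts from the polishing event's description.
(e) Entailed — this follows by dropping conjuncts from the polishing event's description.
(f) Entailed — dropping 'for a neighbor', 'loudly' leaves a sub-description the original still satisfies.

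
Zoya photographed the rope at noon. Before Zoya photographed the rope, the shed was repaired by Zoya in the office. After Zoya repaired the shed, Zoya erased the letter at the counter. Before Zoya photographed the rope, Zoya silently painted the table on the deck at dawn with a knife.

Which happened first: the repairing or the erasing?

The connectives place the repairing before the erasing.

the repairing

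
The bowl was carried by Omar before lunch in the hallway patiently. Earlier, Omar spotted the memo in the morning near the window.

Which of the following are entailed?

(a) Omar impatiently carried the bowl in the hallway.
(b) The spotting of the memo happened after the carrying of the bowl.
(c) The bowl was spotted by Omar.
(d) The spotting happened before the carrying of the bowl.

(d)

(a) Not entailed — 'impatiently' adds a manner not in (and inconsistent with) the original.
(b) Not entailed — the narrative places the spotting before the carrying, not after.
(c) Not entailed — Omar spotted the memo, not the bowl; the bowl belongs to the carrying event.
(d) Entailed — the narrative places the spotting before the carrying.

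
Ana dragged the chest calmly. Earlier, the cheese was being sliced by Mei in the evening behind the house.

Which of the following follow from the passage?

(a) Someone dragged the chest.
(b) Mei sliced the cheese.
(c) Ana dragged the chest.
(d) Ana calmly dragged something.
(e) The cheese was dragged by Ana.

(a) Entailed — dropping 'calmly' and generalizing the agent leaves a sub-description the original still satisfies.
(b) Not entailed — 'was slicing' is progressive on an accomplishment; it does not entail the completed 'sliced'.
(c) Entailed — the original entails any weakening of itself; this just drops 'calmly'.
(d) Entailed — generalizing the patient leaves a sub-description the original still satisfies.
(e) Not entailed — Ana dragged the chest, not the cheese; the cheese belongs to the slicing event.

(a), (c), (d)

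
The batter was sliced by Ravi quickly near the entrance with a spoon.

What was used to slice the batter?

a spoon

'with a spoon' marks the instrument of the slicing event.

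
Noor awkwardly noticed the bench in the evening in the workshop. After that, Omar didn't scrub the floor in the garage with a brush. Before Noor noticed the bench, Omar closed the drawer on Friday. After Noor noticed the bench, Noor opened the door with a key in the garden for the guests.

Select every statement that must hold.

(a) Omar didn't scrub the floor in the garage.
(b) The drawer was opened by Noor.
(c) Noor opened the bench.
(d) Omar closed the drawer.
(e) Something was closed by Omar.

(d), (e)

(a) Not entailed — dropping 'with a brush' under negation is not valid — the original leaves open that Omar scrubbed the floor some other way.
(b) Not entailed — Noor opened the door, not the drawer; the drawer belongs to the closing event.
(c) Not entailed — Noor opened the door, not the bench; the bench belongs to the noticing event.
(d) Entailed — every conjunct here is already in the original closing event.
(e) Entailed — this follows by dropping conjuncts from the closing event's description.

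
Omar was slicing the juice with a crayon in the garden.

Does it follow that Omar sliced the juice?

'was slicing' is progressive; for an accomplishment like 'slice the juice', it doesn't entail completion.

no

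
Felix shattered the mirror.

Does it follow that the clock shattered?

Nothing is said about any clock; only the mirror is affected.

no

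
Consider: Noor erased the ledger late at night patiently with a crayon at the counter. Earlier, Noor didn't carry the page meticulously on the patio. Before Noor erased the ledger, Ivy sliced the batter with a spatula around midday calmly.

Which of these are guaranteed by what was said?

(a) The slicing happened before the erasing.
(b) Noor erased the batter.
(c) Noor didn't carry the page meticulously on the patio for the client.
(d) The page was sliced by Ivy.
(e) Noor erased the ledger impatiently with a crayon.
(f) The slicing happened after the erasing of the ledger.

(a) Entailed — the narrative places the slicing before the erasing.
(b) Not entailed — Noor erased the ledger, not the batter; the batter belongs to the slicing event.
(c) Entailed — under negation, adding a further restriction is entailed: if no such carrying event occurred, none occurred for the client either.
(d) Not entailed — Ivy sliced the batter, not the page; the page belongs to the carrying event.
(e) Not entailed — 'impatiently' adds a manner not in (and inconsistent with) the original.
(f) Not entailed — the narrative places the slicing before the erasing, not after.

(a), (c)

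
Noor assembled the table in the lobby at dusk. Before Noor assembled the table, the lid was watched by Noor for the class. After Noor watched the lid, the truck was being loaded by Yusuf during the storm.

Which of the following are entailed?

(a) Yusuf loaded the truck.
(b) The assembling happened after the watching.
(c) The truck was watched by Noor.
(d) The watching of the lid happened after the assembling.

(a) Not entailed — 'was loading' is progressive on an accomplishment; it does not entail the completed 'loaded'.
(b) Entailed — the narrative places the watching before the assembling.
(c) Not entailed — Noor watched the lid, not the truck; the truck belongs to the loading event.
(d) Not entailed — the narrative places the watching before the assembling, not after.

(b)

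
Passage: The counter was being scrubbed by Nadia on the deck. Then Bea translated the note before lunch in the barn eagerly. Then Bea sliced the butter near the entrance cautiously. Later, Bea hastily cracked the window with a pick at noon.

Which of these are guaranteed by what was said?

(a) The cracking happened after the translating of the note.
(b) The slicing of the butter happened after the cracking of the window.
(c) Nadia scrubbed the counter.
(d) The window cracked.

(a) Entailed — the narrative places the translating before the cracking.
(b) Not entailed — the narrative places the slicing before the cracking, not after.
(c) Entailed — 'scrub' is an activity; 'was scrubbing' entails that some scrubbing happened, so 'scrubbed' holds.
(d) Entailed — 'Bea cracked the window' is causative; it entails the inchoative 'the window cracked'.

(a), (c), (d)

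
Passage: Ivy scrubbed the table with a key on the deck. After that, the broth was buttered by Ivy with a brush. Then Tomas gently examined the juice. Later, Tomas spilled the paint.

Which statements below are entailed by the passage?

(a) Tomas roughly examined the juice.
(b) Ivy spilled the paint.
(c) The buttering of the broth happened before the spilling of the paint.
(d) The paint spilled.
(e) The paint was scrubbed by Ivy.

(c), (d)

(a) Not entailed — 'roughly' adds a manner not in (and inconsistent with) the original.
(b) Not entailed — the passage has Tomas spilling the paint, not Ivy.
(c) Entailed — the narrative places the buttering before the spilling.
(d) Entailed — 'Tomas spilled the paint' is causative; it entails the inchoative 'the paint spilled'.
(e) Not entailed — Ivy scrubbed the table, not the paint; the paint belongs to the spilling event.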